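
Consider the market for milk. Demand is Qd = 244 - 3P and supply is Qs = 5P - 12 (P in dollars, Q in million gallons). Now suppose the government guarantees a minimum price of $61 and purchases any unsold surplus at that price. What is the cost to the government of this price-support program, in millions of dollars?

Setting quantity demanded equal to quantity supplied, 244 - 3P = 5P - 12, gives P* = 32 and Q* = 148.
Because the floor (61) lies above the market-clearing price, it is binding.
At P = 61: Qd = 244 - 3·61 = 61 and Qs = 5·61 - 12 = 293.
Surplus = Qs - Qd = 232.
Government expenditure = surplus × support price = 232 × 61 = 14152.

14152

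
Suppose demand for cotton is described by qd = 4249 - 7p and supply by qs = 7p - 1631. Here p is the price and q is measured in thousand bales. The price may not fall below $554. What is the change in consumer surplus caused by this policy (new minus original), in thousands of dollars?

-112560

Equilibrium: 4249 - 7p = 7p - 1631, so 5880 = 14p and p* = 420, q* = 1309.
Because the floor (554) lies above the market-clearing price, it is binding.
At p = 554: qd = 4249 - 7·554 = 371 and qs = 7·554 - 1631 = 2247.
Consumer surplus without the control is ½ · (607 - 420) · 1309 = 122391.5.
With the floor, consumers buy 371 units at 554, so CS = ½ · (607 - 554) · 371 = 9831.5.
Change in consumer surplus = 9831.5 - 122391.5 = -112560.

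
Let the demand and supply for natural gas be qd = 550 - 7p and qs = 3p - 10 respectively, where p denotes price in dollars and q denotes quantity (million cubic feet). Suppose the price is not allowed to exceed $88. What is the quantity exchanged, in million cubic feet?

158

Setting quantity demanded equal to quantity supplied, 550 - 7p = 3p - 10, gives p* = 56 and q* = 158.
The ceiling of 88 is above the equilibrium price 56, so it is not binding; the market clears at p* = 56, q* = 158.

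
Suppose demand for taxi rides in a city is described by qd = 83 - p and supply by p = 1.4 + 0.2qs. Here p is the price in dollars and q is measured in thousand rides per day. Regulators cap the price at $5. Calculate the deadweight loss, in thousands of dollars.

1500

Rearranging supply gives qs = 5p - 7. Without the control the market clears where 83 - p = 5p - 7, i.e. p* = 15 and q* = 68.
The ceiling of 5 is below the equilibrium price 15, so it binds.
At p = 5: qd = 83 - 5 = 78 and qs = 5·5 - 7 = 18.
Quantity traded falls to 18. At q = 18 the demand price is 83 - 18 = 65 and the supply price is (7 + 18)/5 = 5.
Deadweight loss = ½ · (65 - 5) · (68 - 18) = ½ · 60 · 50 = 1500.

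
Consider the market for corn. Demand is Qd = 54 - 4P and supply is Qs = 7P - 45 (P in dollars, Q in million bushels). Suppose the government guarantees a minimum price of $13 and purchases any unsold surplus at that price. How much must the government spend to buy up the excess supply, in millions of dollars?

572

Without the control the market clears where 54 - 4P = 7P - 45, i.e. P* = 9 and Q* = 18.
The floor of 13 is above the equilibrium price 9, so it binds.
At P = 13: Qd = 54 - 4·13 = 2 and Qs = 7·13 - 45 = 46.
Surplus = Qs - Qd = 44.
Government expenditure = surplus × support price = 44 × 13 = 572.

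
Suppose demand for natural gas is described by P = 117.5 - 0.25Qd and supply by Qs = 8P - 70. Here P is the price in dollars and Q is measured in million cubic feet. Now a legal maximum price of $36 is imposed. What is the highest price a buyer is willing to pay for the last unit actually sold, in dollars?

63

Rearranging demand gives Qd = 470 - 4P. Setting quantity demanded equal to quantity supplied, 470 - 4P = 8P - 70, gives P* = 45 and Q* = 290.
Since 36 < 45, the ceiling is binding.
At P = 36: Qd = 470 - 4·36 = 326 and Qs = 8·36 - 70 = 218.
Only 218 units reach the market. On the demand curve, the marginal buyer's willingness to pay at Q = 218 is (470 - 218)/4 = 63.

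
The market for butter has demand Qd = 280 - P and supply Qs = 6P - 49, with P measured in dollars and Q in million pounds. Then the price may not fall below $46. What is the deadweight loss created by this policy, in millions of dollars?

0

In a free market, 280 - P = 6P - 49 gives the equilibrium P* = 47, Q* = 233.
The floor of 46 is below the equilibrium price 47, so it is not binding; the market clears at P* = 47, Q* = 233.
Since the control does not bind, no trades are prevented and deadweight loss is zero.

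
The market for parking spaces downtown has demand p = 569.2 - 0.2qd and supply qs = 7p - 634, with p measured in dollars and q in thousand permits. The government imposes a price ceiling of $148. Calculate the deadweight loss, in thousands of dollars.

169377.6

Rearranging demand gives qd = 2846 - 5p. Equilibrium: 2846 - 5p = 7p - 634, so 3480 = 12p and p* = 290, q* = 1396.
Because the ceiling (148) lies below the market-clearing price, it is binding.
At p = 148: qd = 2846 - 5·148 = 2106 and qs = 7·148 - 634 = 402.
Quantity traded falls to 402. At q = 402 the demand price is (2846 - 402)/5 = 488.8 and the supply price is (634 + 402)/7 = 148.
Deadweight loss = ½ · (488.8 - 148) · (1396 - 402) = ½ · 340.8 · 994 = 169377.6.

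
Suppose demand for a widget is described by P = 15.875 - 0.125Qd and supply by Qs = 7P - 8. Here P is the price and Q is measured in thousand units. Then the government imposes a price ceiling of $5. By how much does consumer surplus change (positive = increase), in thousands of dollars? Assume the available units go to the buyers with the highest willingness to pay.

Rearranging demand gives Qd = 127 - 8P. In a free market, 127 - 8P = 7P - 8 gives the equilibrium P* = 9, Q* = 55.
The ceiling of 5 is below the equilibrium price 9, so it binds.
At P = 5: Qd = 127 - 8·5 = 87 and Qs = 7·5 - 8 = 27.
Consumer surplus without the control is ½ · (15.875 - 9) · 55 = 189.0625.
With the ceiling, 27 units are sold at 5 (assume they go to the highest-value buyers). The demand price at Q = 27 is 12.5, so CS = ½ · [(15.875 - 5) + (12.5 - 5)] · 27 = 248.0625.
Change in consumer surplus = 248.0625 - 189.0625 = 59.

59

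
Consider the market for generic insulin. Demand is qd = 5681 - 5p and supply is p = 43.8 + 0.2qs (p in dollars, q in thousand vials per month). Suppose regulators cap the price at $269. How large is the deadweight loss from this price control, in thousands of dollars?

515205

Rearranging supply gives qs = 5p - 219. In a free market, 5681 - 5p = 5p - 219 gives the equilibrium p* = 590, q* = 2731.
The ceiling of 269 is below the equilibrium price 590, so it binds.
At p = 269: qd = 5681 - 5·269 = 4336 and qs = 5·269 - 219 = 1126.
Quantity traded falls to 1126. At q = 1126 the demand price is (5681 - 1126)/5 = 911 and the supply price is (219 + 1126)/5 = 269.
Deadweight loss = ½ · (911 - 269) · (2731 - 1126) = ½ · 642 · 1605 = 515205.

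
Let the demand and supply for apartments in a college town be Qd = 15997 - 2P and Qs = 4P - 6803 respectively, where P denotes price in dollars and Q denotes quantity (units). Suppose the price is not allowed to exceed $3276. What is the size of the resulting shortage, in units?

Without the control the market clears where 15997 - 2P = 4P - 6803, i.e. P* = 3800 and Q* = 8397.
Because the ceiling (3276) lies below the market-clearing price, it is binding.
At P = 3276: Qd = 15997 - 2·3276 = 9445 and Qs = 4·3276 - 6803 = 6301.
Shortage = Qd - Qs = 9445 - 6301 = 3144.

3144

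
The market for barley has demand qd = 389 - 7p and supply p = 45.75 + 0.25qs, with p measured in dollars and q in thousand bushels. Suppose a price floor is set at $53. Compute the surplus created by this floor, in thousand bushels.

Rearranging supply gives qs = 4p - 183. Without the control the market clears where 389 - 7p = 4p - 183, i.e. p* = 52 and q* = 25.
Because the floor (53) lies above the market-clearing price, it is binding.
At p = 53: qd = 389 - 7·53 = 18 and qs = 4·53 - 183 = 29.
Surplus = qs - qd = 29 - 18 = 11.

11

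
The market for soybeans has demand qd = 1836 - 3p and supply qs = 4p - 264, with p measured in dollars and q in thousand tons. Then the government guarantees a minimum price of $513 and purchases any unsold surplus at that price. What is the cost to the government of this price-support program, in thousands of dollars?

764883

In a free market, 1836 - 3p = 4p - 264 gives the equilibrium p* = 300, q* = 936.
The floor of 513 is above the equilibrium price 300, so it binds.
At p = 513: qd = 1836 - 3·513 = 297 and qs = 4·513 - 264 = 1788.
Surplus = qs - qd = 1491.
Government expenditure = surplus × support price = 1491 × 513 = 764883.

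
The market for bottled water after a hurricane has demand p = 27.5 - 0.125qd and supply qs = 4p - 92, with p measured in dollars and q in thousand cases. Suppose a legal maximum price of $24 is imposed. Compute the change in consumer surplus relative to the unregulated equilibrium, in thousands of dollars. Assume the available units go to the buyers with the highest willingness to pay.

4

Rearranging demand gives qd = 220 - 8p. In a free market, 220 - 8p = 4p - 92 gives the equilibrium p* = 26, q* = 12.
Since 24 < 26, the ceiling is binding.
At p = 24: qd = 220 - 8·24 = 28 and qs = 4·24 - 92 = 4.
Consumer surplus without the control is ½ · (27.5 - 26) · 12 = 9.
With the ceiling, 4 units are sold at 24 (assume they go to the highest-value buyers). The demand price at q = 4 is 27, so CS = ½ · [(27.5 - 24) + (27 - 24)] · 4 = 13.
Change in consumer surplus = 13 - 9 = 4.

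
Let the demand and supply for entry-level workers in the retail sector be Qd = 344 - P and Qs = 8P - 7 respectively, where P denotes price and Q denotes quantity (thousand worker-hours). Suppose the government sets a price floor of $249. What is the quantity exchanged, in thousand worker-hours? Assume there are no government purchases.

Equilibrium: 344 - P = 8P - 7, so 351 = 9P and P* = 39, Q* = 305.
The floor of 249 is above the equilibrium price 39, so it binds.
At P = 249: Qd = 344 - 249 = 95 and Qs = 8·249 - 7 = 1985.
The quantity actually transacted is the short side, demand: 95.

95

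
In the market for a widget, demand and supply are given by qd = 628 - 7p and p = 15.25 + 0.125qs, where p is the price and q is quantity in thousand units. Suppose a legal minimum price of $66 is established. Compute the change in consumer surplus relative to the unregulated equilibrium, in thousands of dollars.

-3552

Rearranging supply gives qs = 8p - 122. Setting quantity demanded equal to quantity supplied, 628 - 7p = 8p - 122, gives p* = 50 and q* = 278.
The floor of 66 is above the equilibrium price 50, so it binds.
At p = 66: qd = 628 - 7·66 = 166 and qs = 8·66 - 122 = 406.
Consumer surplus without the control is ½ · (628/7 - 50) · 278 = 38642/7.
With the floor, consumers buy 166 units at 66, so CS = ½ · (628/7 - 66) · 166 = 13778/7.
Change in consumer surplus = 13778/7 - 38642/7 = -3552.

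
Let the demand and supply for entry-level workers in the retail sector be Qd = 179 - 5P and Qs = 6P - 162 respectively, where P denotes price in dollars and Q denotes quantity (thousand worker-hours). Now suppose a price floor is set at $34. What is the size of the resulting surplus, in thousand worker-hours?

33

Without the control the market clears where 179 - 5P = 6P - 162, i.e. P* = 31 and Q* = 24.
The floor of 34 is above the equilibrium price 31, so it binds.
At P = 34: Qd = 179 - 5·34 = 9 and Qs = 6·34 - 162 = 42.
Surplus = Qs - Qd = 42 - 9 = 33.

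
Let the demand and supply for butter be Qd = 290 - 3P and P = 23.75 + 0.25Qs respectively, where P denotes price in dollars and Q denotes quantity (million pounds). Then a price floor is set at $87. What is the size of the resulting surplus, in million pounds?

Rearranging supply gives Qs = 4P - 95. Without the control the market clears where 290 - 3P = 4P - 95, i.e. P* = 55 and Q* = 125.
Since 87 > 55, the floor is binding.
At P = 87: Qd = 290 - 3·87 = 29 and Qs = 4·87 - 95 = 253.
Surplus = Qs - Qd = 253 - 29 = 224.

224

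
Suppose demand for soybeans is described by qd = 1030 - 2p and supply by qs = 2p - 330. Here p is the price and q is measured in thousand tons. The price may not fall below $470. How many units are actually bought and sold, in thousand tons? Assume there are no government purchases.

90

Setting quantity demanded equal to quantity supplied, 1030 - 2p = 2p - 330, gives p* = 340 and q* = 350.
The floor of 470 is above the equilibrium price 340, so it binds.
At p = 470: qd = 1030 - 2·470 = 90 and qs = 2·470 - 330 = 610.
The quantity actually transacted is the short side, demand: 90.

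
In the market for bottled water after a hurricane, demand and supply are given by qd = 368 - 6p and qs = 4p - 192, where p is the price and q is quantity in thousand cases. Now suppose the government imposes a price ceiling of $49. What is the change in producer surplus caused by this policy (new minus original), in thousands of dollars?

-126

Equilibrium: 368 - 6p = 4p - 192, so 560 = 10p and p* = 56, q* = 32.
Because the ceiling (49) lies below the market-clearing price, it is binding.
At p = 49: qd = 368 - 6·49 = 74 and qs = 4·49 - 192 = 4.
Producer surplus without the control is ½ · (56 - 48) · 32 = 128.
With the ceiling, producers sell 4 units at 49, so PS = ½ · (49 - 48) · 4 = 2.
Change in producer surplus = 2 - 128 = -126.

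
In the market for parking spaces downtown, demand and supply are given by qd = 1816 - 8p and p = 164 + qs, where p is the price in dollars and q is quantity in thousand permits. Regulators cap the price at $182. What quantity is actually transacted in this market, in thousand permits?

Rearranging supply gives qs = p - 164. Equilibrium: 1816 - 8p = p - 164, so 1980 = 9p and p* = 220, q* = 56.
Since 182 < 220, the ceiling is binding.
At p = 182: qd = 1816 - 8·182 = 360 and qs = 182 - 164 = 18.
The quantity actually transacted is the short side, supply: 18.

18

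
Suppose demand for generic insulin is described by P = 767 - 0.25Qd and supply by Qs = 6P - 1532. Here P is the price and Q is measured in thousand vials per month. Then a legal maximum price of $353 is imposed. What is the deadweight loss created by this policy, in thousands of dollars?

Rearranging demand gives Qd = 3068 - 4P. In a free market, 3068 - 4P = 6P - 1532 gives the equilibrium P* = 460, Q* = 1228.
Because the ceiling (353) lies below the market-clearing price, it is binding.
At P = 353: Qd = 3068 - 4·353 = 1656 and Qs = 6·353 - 1532 = 586.
Quantity traded falls to 586. At Q = 586 the demand price is (3068 - 586)/4 = 620.5 and the supply price is (1532 + 586)/6 = 353.
Deadweight loss = ½ · (620.5 - 353) · (1228 - 586) = ½ · 267.5 · 642 = 85867.5.

85867.5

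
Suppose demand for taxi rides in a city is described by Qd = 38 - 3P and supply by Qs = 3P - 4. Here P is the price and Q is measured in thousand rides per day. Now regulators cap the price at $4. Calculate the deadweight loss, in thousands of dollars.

Equilibrium: 38 - 3P = 3P - 4, so 42 = 6P and P* = 7, Q* = 17.
Since 4 < 7, the ceiling is binding.
At P = 4: Qd = 38 - 3·4 = 26 and Qs = 3·4 - 4 = 8.
Quantity traded falls to 8. At Q = 8 the demand price is (38 - 8)/3 = 10 and the supply price is (4 + 8)/3 = 4.
Deadweight loss = ½ · (10 - 4) · (17 - 8) = ½ · 6 · 9 = 27.

27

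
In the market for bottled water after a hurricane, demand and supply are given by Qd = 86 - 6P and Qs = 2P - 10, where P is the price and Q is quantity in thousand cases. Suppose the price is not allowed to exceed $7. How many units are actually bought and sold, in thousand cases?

4

In a free market, 86 - 6P = 2P - 10 gives the equilibrium P* = 12, Q* = 14.
The ceiling of 7 is below the equilibrium price 12, so it binds.
At P = 7: Qd = 86 - 6·7 = 44 and Qs = 2·7 - 10 = 4.
The quantity actually transacted is the short side, supply: 4.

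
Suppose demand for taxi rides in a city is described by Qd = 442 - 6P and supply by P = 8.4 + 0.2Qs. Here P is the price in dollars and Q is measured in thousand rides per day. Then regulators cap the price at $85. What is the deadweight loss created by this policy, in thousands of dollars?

0

Rearranging supply gives Qs = 5P - 42. Setting quantity demanded equal to quantity supplied, 442 - 6P = 5P - 42, gives P* = 44 and Q* = 178.
The ceiling of 85 is above the equilibrium price 44, so it is not binding; the market clears at P* = 44, Q* = 178.
Since the control does not bind, no trades are prevented and deadweight loss is zero.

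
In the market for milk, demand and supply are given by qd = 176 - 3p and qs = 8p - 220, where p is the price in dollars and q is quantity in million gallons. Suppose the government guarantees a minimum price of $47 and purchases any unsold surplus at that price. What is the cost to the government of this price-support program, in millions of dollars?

Setting quantity demanded equal to quantity supplied, 176 - 3p = 8p - 220, gives p* = 36 and q* = 68.
Because the floor (47) lies above the market-clearing price, it is binding.
At p = 47: qd = 176 - 3·47 = 35 and qs = 8·47 - 220 = 156.
Surplus = qs - qd = 121.
Government expenditure = surplus × support price = 121 × 47 = 5687.

5687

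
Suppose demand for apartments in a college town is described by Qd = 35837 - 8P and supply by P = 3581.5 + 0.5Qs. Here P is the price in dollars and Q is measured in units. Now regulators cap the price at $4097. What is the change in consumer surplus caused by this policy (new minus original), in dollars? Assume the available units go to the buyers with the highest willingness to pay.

198990.75

Rearranging supply gives Qs = 2P - 7163. Without the control the market clears where 35837 - 8P = 2P - 7163, i.e. P* = 4300 and Q* = 1437.
Since 4097 < 4300, the ceiling is binding.
At P = 4097: Qd = 35837 - 8·4097 = 3061 and Qs = 2·4097 - 7163 = 1031.
Consumer surplus without the control is ½ · (4479.625 - 4300) · 1437 = 129060.5625.
With the ceiling, 1031 units are sold at 4097 (assume they go to the highest-value buyers). The demand price at Q = 1031 is 4350.75, so CS = ½ · [(4479.625 - 4097) + (4350.75 - 4097)] · 1031 = 328051.3125.
Change in consumer surplus = 328051.3125 - 129060.5625 = 198990.75.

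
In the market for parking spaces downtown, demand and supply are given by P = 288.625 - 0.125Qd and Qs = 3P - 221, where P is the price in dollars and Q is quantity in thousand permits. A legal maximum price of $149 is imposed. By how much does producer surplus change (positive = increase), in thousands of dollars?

-28147.5

Rearranging demand gives Qd = 2309 - 8P. Without the control the market clears where 2309 - 8P = 3P - 221, i.e. P* = 230 and Q* = 469.
Since 149 < 230, the ceiling is binding.
At P = 149: Qd = 2309 - 8·149 = 1117 and Qs = 3·149 - 221 = 226.
Producer surplus without the control is ½ · (230 - 221/3) · 469 = 219961/6.
With the ceiling, producers sell 226 units at 149, so PS = ½ · (149 - 221/3) · 226 = 25538/3.
Change in producer surplus = 25538/3 - 219961/6 = -28147.5.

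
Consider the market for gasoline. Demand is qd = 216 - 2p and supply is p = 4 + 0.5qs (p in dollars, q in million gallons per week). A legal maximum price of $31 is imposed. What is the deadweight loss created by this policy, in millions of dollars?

1250

Rearranging supply gives qs = 2p - 8. In a free market, 216 - 2p = 2p - 8 gives the equilibrium p* = 56, q* = 104.
Because the ceiling (31) lies below the market-clearing price, it is binding.
At p = 31: qd = 216 - 2·31 = 154 and qs = 2·31 - 8 = 54.
Quantity traded falls to 54. At q = 54 the demand price is (216 - 54)/2 = 81 and the supply price is (8 + 54)/2 = 31.
Deadweight loss = ½ · (81 - 31) · (104 - 54) = ½ · 50 · 50 = 1250.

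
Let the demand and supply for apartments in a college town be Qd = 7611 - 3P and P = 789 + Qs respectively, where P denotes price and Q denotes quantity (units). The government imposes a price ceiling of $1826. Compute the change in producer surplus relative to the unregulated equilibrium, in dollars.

-321676

Rearranging supply gives Qs = P - 789. Setting quantity demanded equal to quantity supplied, 7611 - 3P = P - 789, gives P* = 2100 and Q* = 1311.
Because the ceiling (1826) lies below the market-clearing price, it is binding.
At P = 1826: Qd = 7611 - 3·1826 = 2133 and Qs = 1826 - 789 = 1037.
Producer surplus without the control is ½ · (2100 - 789) · 1311 = 859360.5.
With the ceiling, producers sell 1037 units at 1826, so PS = ½ · (1826 - 789) · 1037 = 537684.5.
Change in producer surplus = 537684.5 - 859360.5 = -321676.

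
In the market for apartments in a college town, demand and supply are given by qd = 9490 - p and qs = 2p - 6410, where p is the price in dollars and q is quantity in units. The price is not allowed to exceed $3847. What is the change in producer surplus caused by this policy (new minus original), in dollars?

-3976861

In a free market, 9490 - p = 2p - 6410 gives the equilibrium p* = 5300, q* = 4190.
The ceiling of 3847 is below the equilibrium price 5300, so it binds.
At p = 3847: qd = 9490 - 3847 = 5643 and qs = 2·3847 - 6410 = 1284.
Producer surplus without the control is ½ · (5300 - 3205) · 4190 = 4389025.
With the ceiling, producers sell 1284 units at 3847, so PS = ½ · (3847 - 3205) · 1284 = 412164.
Change in producer surplus = 412164 - 4389025 = -3976861.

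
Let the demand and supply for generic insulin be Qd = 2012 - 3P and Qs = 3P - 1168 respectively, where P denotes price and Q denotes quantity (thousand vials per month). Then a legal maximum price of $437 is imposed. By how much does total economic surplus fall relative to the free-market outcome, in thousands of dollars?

25947

Setting quantity demanded equal to quantity supplied, 2012 - 3P = 3P - 1168, gives P* = 530 and Q* = 422.
Since 437 < 530, the ceiling is binding.
At P = 437: Qd = 2012 - 3·437 = 701 and Qs = 3·437 - 1168 = 143.
Quantity traded falls to 143. At Q = 143 the demand price is (2012 - 143)/3 = 623 and the supply price is (1168 + 143)/3 = 437.
Deadweight loss = ½ · (623 - 437) · (422 - 143) = ½ · 186 · 279 = 25947.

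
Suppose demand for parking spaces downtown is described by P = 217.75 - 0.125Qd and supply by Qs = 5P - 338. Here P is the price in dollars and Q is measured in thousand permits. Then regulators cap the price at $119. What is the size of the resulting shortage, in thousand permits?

533

Rearranging demand gives Qd = 1742 - 8P. Without the control the market clears where 1742 - 8P = 5P - 338, i.e. P* = 160 and Q* = 462.
Because the ceiling (119) lies below the market-clearing price, it is binding.
At P = 119: Qd = 1742 - 8·119 = 790 and Qs = 5·119 - 338 = 257.
Shortage = Qd - Qs = 790 - 257 = 533.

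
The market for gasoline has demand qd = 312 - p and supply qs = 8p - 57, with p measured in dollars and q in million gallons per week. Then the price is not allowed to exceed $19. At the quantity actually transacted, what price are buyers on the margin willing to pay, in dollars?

217

Equilibrium: 312 - p = 8p - 57, so 369 = 9p and p* = 41, q* = 271.
Since 19 < 41, the ceiling is binding.
At p = 19: qd = 312 - 19 = 293 and qs = 8·19 - 57 = 95.
Only 95 units reach the market. On the demand curve, the marginal buyer's willingness to pay at q = 95 is (312 - 95) = 217.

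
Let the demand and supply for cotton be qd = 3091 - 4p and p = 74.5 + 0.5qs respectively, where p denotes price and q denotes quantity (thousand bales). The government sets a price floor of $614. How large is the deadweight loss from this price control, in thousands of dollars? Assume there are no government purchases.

Rearranging supply gives qs = 2p - 149. Without the control the market clears where 3091 - 4p = 2p - 149, i.e. p* = 540 and q* = 931.
Because the floor (614) lies above the market-clearing price, it is binding.
At p = 614: qd = 3091 - 4·614 = 635 and qs = 2·614 - 149 = 1079.
Quantity traded falls to 635. At q = 635 the demand price is (3091 - 635)/4 = 614 and the supply price is (149 + 635)/2 = 392.
Deadweight loss = ½ · (614 - 392) · (931 - 635) = ½ · 222 · 296 = 32856.

32856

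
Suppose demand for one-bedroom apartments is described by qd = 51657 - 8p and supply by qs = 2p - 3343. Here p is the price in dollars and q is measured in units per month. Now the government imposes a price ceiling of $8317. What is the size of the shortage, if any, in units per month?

0

Equilibrium: 51657 - 8p = 2p - 3343, so 55000 = 10p and p* = 5500, q* = 7657.
Since 8317 is above p* = 5500, the ceiling does not bind and the free-market outcome prevails.
Since the control does not bind, there is no shortage.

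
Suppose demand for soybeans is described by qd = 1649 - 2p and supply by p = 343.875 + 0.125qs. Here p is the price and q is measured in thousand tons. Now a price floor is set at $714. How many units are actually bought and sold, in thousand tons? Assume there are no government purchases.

Rearranging supply gives qs = 8p - 2751. Without the control the market clears where 1649 - 2p = 8p - 2751, i.e. p* = 440 and q* = 769.
Since 714 > 440, the floor is binding.
At p = 714: qd = 1649 - 2·714 = 221 and qs = 8·714 - 2751 = 2961.
The quantity actually transacted is the short side, demand: 221.

221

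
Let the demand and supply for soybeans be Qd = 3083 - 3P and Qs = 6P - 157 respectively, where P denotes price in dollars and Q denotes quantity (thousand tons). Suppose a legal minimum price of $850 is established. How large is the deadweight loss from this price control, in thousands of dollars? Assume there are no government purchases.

Setting quantity demanded equal to quantity supplied, 3083 - 3P = 6P - 157, gives P* = 360 and Q* = 2003.
Because the floor (850) lies above the market-clearing price, it is binding.
At P = 850: Qd = 3083 - 3·850 = 533 and Qs = 6·850 - 157 = 4943.
Quantity traded falls to 533. At Q = 533 the demand price is (3083 - 533)/3 = 850 and the supply price is (157 + 533)/6 = 115.
Deadweight loss = ½ · (850 - 115) · (2003 - 533) = ½ · 735 · 1470 = 540225.

540225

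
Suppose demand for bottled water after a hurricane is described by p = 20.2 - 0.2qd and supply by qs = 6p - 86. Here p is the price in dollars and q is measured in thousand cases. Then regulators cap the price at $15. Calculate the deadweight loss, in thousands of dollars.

26.4

Rearranging demand gives qd = 101 - 5p. Without the control the market clears where 101 - 5p = 6p - 86, i.e. p* = 17 and q* = 16.
Since 15 < 17, the ceiling is binding.
At p = 15: qd = 101 - 5·15 = 26 and qs = 6·15 - 86 = 4.
Quantity traded falls to 4. At q = 4 the demand price is (101 - 4)/5 = 19.4 and the supply price is (86 + 4)/6 = 15.
Deadweight loss = ½ · (19.4 - 15) · (16 - 4) = ½ · 4.4 · 12 = 26.4.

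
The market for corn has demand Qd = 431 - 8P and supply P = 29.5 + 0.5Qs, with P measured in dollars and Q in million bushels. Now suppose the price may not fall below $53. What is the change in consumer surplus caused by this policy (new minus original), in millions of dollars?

-92

Rearranging supply gives Qs = 2P - 59. Equilibrium: 431 - 8P = 2P - 59, so 490 = 10P and P* = 49, Q* = 39.
Because the floor (53) lies above the market-clearing price, it is binding.
At P = 53: Qd = 431 - 8·53 = 7 and Qs = 2·53 - 59 = 47.
Consumer surplus without the control is ½ · (53.875 - 49) · 39 = 95.0625.
With the floor, consumers buy 7 units at 53, so CS = ½ · (53.875 - 53) · 7 = 3.0625.
Change in consumer surplus = 3.0625 - 95.0625 = -92.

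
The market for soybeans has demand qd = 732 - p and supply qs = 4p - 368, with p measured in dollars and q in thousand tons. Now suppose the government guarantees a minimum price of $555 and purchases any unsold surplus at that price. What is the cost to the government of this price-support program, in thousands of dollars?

929625

Setting quantity demanded equal to quantity supplied, 732 - p = 4p - 368, gives p* = 220 and q* = 512.
Because the floor (555) lies above the market-clearing price, it is binding.
At p = 555: qd = 732 - 555 = 177 and qs = 4·555 - 368 = 1852.
Surplus = qs - qd = 1675.
Government expenditure = surplus × support price = 1675 × 555 = 929625.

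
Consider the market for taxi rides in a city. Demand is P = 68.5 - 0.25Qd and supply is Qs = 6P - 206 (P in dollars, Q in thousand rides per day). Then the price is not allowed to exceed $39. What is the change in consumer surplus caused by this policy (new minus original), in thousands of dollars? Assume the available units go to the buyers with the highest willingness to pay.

-112.5

Rearranging demand gives Qd = 274 - 4P. Setting quantity demanded equal to quantity supplied, 274 - 4P = 6P - 206, gives P* = 48 and Q* = 82.
The ceiling of 39 is below the equilibrium price 48, so it binds.
At P = 39: Qd = 274 - 4·39 = 118 and Qs = 6·39 - 206 = 28.
Consumer surplus without the control is ½ · (68.5 - 48) · 82 = 840.5.
With the ceiling, 28 units are sold at 39 (assume they go to the highest-value buyers). The demand price at Q = 28 is 61.5, so CS = ½ · [(68.5 - 39) + (61.5 - 39)] · 28 = 728.
Change in consumer surplus = 728 - 840.5 = -112.5.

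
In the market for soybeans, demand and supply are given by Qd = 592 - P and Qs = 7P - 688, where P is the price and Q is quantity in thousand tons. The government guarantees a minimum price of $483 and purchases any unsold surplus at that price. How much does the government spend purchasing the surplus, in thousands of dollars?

1248072

Without the control the market clears where 592 - P = 7P - 688, i.e. P* = 160 and Q* = 432.
Since 483 > 160, the floor is binding.
At P = 483: Qd = 592 - 483 = 109 and Qs = 7·483 - 688 = 2693.
Surplus = Qs - Qd = 2584.
Government expenditure = surplus × support price = 2584 × 483 = 1248072.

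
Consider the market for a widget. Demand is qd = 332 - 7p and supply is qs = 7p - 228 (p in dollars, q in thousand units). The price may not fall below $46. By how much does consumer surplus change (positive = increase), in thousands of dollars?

-186

Equilibrium: 332 - 7p = 7p - 228, so 560 = 14p and p* = 40, q* = 52.
Because the floor (46) lies above the market-clearing price, it is binding.
At p = 46: qd = 332 - 7·46 = 10 and qs = 7·46 - 228 = 94.
Consumer surplus without the control is ½ · (332/7 - 40) · 52 = 1352/7.
With the floor, consumers buy 10 units at 46, so CS = ½ · (332/7 - 46) · 10 = 50/7.
Change in consumer surplus = 50/7 - 1352/7 = -186.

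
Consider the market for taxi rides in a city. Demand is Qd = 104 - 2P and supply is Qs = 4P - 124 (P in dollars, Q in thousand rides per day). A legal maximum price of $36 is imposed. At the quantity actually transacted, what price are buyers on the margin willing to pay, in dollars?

42

Setting quantity demanded equal to quantity supplied, 104 - 2P = 4P - 124, gives P* = 38 and Q* = 28.
Because the ceiling (36) lies below the market-clearing price, it is binding.
At P = 36: Qd = 104 - 2·36 = 32 and Qs = 4·36 - 124 = 20.
Only 20 units reach the market. On the demand curve, the marginal buyer's willingness to pay at Q = 20 is (104 - 20)/2 = 42.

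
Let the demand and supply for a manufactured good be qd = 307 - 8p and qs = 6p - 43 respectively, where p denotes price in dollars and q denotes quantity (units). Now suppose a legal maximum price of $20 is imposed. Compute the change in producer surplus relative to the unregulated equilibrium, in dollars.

Without the control the market clears where 307 - 8p = 6p - 43, i.e. p* = 25 and q* = 107.
Since 20 < 25, the ceiling is binding.
At p = 20: qd = 307 - 8·20 = 147 and qs = 6·20 - 43 = 77.
Producer surplus without the control is ½ · (25 - 43/6) · 107 = 11449/12.
With the ceiling, producers sell 77 units at 20, so PS = ½ · (20 - 43/6) · 77 = 5929/12.
Change in producer surplus = 5929/12 - 11449/12 = -460.

-460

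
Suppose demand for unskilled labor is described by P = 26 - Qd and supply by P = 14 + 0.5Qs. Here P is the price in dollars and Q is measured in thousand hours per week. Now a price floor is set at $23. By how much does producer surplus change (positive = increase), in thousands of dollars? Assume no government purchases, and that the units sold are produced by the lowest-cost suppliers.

Rearranging demand gives Qd = 26 - P; rearranging supply gives Qs = 2P - 28. Without the control the market clears where 26 - P = 2P - 28, i.e. P* = 18 and Q* = 8.
The floor of 23 is above the equilibrium price 18, so it binds.
At P = 23: Qd = 26 - 23 = 3 and Qs = 2·23 - 28 = 18.
Producer surplus without the control is ½ · (18 - 14) · 8 = 16.
With the floor, 3 units are sold at 23. The supply price at Q = 3 is 15.5, so PS = ½ · [(23 - 14) + (23 - 15.5)] · 3 = 24.75.
Change in producer surplus = 24.75 - 16 = 8.75.

8.75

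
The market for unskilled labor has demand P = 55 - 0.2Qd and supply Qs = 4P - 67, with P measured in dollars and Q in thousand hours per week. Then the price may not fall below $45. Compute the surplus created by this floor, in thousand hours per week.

Rearranging demand gives Qd = 275 - 5P. Equilibrium: 275 - 5P = 4P - 67, so 342 = 9P and P* = 38, Q* = 85.
The floor of 45 is above the equilibrium price 38, so it binds.
At P = 45: Qd = 275 - 5·45 = 50 and Qs = 4·45 - 67 = 113.
Surplus = Qs - Qd = 113 - 50 = 63.

63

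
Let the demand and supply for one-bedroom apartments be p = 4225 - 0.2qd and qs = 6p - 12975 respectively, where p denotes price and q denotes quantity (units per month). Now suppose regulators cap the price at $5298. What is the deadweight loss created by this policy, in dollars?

0

Rearranging demand gives qd = 21125 - 5p. Setting quantity demanded equal to quantity supplied, 21125 - 5p = 6p - 12975, gives p* = 3100 and q* = 5625.
Since 5298 is above p* = 3100, the ceiling does not bind and the free-market outcome prevails.
Since the control does not bind, no trades are prevented and deadweight loss is zero.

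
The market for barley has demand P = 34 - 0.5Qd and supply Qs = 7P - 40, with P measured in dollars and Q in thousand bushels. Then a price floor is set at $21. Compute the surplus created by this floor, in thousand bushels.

Rearranging demand gives Qd = 68 - 2P. In a free market, 68 - 2P = 7P - 40 gives the equilibrium P* = 12, Q* = 44.
Since 21 > 12, the floor is binding.
At P = 21: Qd = 68 - 2·21 = 26 and Qs = 7·21 - 40 = 107.
Surplus = Qs - Qd = 107 - 26 = 81.

81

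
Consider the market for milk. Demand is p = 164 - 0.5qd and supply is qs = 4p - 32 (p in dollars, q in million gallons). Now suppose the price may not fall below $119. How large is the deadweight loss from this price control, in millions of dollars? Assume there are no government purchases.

5221.5

Rearranging demand gives qd = 328 - 2p. Setting quantity demanded equal to quantity supplied, 328 - 2p = 4p - 32, gives p* = 60 and q* = 208.
Because the floor (119) lies above the market-clearing price, it is binding.
At p = 119: qd = 328 - 2·119 = 90 and qs = 4·119 - 32 = 444.
Quantity traded falls to 90. At q = 90 the demand price is (328 - 90)/2 = 119 and the supply price is (32 + 90)/4 = 30.5.
Deadweight loss = ½ · (119 - 30.5) · (208 - 90) = ½ · 88.5 · 118 = 5221.5.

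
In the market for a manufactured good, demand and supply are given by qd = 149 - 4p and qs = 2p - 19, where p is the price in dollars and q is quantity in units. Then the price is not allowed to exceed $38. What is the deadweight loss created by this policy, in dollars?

In a free market, 149 - 4p = 2p - 19 gives the equilibrium p* = 28, q* = 37.
Since 38 is above p* = 28, the ceiling does not bind and the free-market outcome prevails.
Since the control does not bind, no trades are prevented and deadweight loss is zero.

0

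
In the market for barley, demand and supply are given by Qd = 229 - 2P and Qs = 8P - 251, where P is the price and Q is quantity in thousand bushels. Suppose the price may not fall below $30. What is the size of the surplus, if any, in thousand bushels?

0

Equilibrium: 229 - 2P = 8P - 251, so 480 = 10P and P* = 48, Q* = 133.
The floor of 30 is below the equilibrium price 48, so it is not binding; the market clears at P* = 48, Q* = 133.
Since the control does not bind, there is no surplus.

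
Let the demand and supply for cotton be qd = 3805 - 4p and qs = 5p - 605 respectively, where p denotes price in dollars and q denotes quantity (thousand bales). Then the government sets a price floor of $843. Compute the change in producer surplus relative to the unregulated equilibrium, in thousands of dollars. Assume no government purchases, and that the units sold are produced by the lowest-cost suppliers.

-46525.4

Setting quantity demanded equal to quantity supplied, 3805 - 4p = 5p - 605, gives p* = 490 and q* = 1845.
Because the floor (843) lies above the market-clearing price, it is binding.
At p = 843: qd = 3805 - 4·843 = 433 and qs = 5·843 - 605 = 3610.
Producer surplus without the control is ½ · (490 - 121) · 1845 = 340402.5.
With the floor, 433 units are sold at 843. The supply price at q = 433 is 207.6, so PS = ½ · [(843 - 121) + (843 - 207.6)] · 433 = 293877.1.
Change in producer surplus = 293877.1 - 340402.5 = -46525.4.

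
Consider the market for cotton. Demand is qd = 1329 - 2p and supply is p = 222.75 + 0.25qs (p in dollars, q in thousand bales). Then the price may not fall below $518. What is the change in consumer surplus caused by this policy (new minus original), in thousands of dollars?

-65268

Rearranging supply gives qs = 4p - 891. Equilibrium: 1329 - 2p = 4p - 891, so 2220 = 6p and p* = 370, q* = 589.
Because the floor (518) lies above the market-clearing price, it is binding.
At p = 518: qd = 1329 - 2·518 = 293 and qs = 4·518 - 891 = 1181.
Consumer surplus without the control is ½ · (664.5 - 370) · 589 = 86730.25.
With the floor, consumers buy 293 units at 518, so CS = ½ · (664.5 - 518) · 293 = 21462.25.
Change in consumer surplus = 21462.25 - 86730.25 = -65268.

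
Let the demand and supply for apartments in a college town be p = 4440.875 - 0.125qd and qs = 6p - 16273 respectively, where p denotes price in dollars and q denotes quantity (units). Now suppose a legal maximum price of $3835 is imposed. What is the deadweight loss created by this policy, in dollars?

Rearranging demand gives qd = 35527 - 8p. Equilibrium: 35527 - 8p = 6p - 16273, so 51800 = 14p and p* = 3700, q* = 5927.
The ceiling of 3835 is above the equilibrium price 3700, so it is not binding; the market clears at p* = 3700, q* = 5927.
Since the control does not bind, no trades are prevented and deadweight loss is zero.

0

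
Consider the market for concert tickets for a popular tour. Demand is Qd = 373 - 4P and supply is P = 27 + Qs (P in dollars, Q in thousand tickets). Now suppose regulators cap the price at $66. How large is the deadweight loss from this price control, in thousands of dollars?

Rearranging supply gives Qs = P - 27. Equilibrium: 373 - 4P = P - 27, so 400 = 5P and P* = 80, Q* = 53.
Since 66 < 80, the ceiling is binding.
At P = 66: Qd = 373 - 4·66 = 109 and Qs = 66 - 27 = 39.
Quantity traded falls to 39. At Q = 39 the demand price is (373 - 39)/4 = 83.5 and the supply price is 27 + 39 = 66.
Deadweight loss = ½ · (83.5 - 66) · (53 - 39) = ½ · 17.5 · 14 = 122.5.

122.5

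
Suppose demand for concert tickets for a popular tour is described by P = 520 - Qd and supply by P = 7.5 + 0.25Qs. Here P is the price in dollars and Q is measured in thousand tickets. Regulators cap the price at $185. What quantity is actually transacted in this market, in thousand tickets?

410

Rearranging demand gives Qd = 520 - P; rearranging supply gives Qs = 4P - 30. Setting quantity demanded equal to quantity supplied, 520 - P = 4P - 30, gives P* = 110 and Q* = 410.
The ceiling of 185 is above the equilibrium price 110, so it is not binding; the market clears at P* = 110, Q* = 410.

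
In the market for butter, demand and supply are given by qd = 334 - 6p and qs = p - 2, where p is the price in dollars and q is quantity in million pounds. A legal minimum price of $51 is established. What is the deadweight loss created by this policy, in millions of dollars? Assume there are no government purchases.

189

Equilibrium: 334 - 6p = p - 2, so 336 = 7p and p* = 48, q* = 46.
Since 51 > 48, the floor is binding.
At p = 51: qd = 334 - 6·51 = 28 and qs = 51 - 2 = 49.
Quantity traded falls to 28. At q = 28 the demand price is (334 - 28)/6 = 51 and the supply price is 2 + 28 = 30.
Deadweight loss = ½ · (51 - 30) · (46 - 28) = ½ · 21 · 18 = 189.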